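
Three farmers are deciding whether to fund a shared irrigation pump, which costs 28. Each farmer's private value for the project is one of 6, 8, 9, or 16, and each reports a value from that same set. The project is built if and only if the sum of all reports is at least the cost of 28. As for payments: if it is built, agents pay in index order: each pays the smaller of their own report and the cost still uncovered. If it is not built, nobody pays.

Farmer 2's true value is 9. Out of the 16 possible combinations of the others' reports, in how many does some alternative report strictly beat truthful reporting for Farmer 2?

7

Others report (6, 16): truth gives 0; report 6 gives 3 > 0. Violating.
Others report (8, 16): truth gives 0; report 6 gives 3 > 0. Violating.
Others report (9, 16): truth gives 0; report 6 gives 3 > 0. Violating.
Others report (16, 6): truth gives 0; report 6 gives 3 > 0. Violating.
Others report (6, 6): truth gives 0; no alternative beats it.
Others report (6, 8): truth gives 0; no alternative beats it.
(Checking all 16 profiles: 7 have a profitable deviation, 9 do not.)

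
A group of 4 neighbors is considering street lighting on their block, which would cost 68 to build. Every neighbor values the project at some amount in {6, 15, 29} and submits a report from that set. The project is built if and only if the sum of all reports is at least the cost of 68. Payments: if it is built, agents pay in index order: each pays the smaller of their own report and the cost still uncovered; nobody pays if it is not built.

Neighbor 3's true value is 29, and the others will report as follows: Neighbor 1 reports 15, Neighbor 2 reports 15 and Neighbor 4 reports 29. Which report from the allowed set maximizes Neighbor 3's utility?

15

Report 6: project not built, utility 0.
Report 15: project built, pays 15, utility 29 - 15 = 14.
Report 29: project built, pays 29, utility 29 - 29 = 0.
The best choice is 15 with utility 14.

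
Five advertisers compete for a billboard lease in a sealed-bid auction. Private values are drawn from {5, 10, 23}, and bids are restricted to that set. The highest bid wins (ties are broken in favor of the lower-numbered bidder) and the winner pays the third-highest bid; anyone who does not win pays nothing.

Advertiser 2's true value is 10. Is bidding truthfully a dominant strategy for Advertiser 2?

Consider the case where Advertiser 1 bids 5, Advertiser 3 bids 5, Advertiser 4 bids 5 and Advertiser 5 bids 23.
Truthful bid 10: loses, pays 0, utility 0.
Bid 23 instead: wins, pays 5, utility 10 - 5 = 5.
Since 5 > 0, bidding 23 is strictly better here, so truthful bidding is not dominant.

No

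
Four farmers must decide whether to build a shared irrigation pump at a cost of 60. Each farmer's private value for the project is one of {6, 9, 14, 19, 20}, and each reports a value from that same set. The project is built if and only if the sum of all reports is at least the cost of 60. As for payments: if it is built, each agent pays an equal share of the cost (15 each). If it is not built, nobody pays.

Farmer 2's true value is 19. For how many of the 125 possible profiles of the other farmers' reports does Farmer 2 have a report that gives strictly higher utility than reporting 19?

Others report (6, 14, 20): truth gives 0; report 20 gives 4 > 0. Violating.
Others report (6, 20, 14): truth gives 0; report 20 gives 4 > 0. Violating.
Others report (14, 6, 20): truth gives 0; report 20 gives 4 > 0. Violating.
Others report (14, 20, 6): truth gives 0; report 20 gives 4 > 0. Violating.
Others report (6, 6, 6): truth gives 0; no alternative beats it.
Others report (6, 6, 9): truth gives 0; no alternative beats it.
(Checking all 125 profiles: 6 have a profitable deviation, 119 do not.)

6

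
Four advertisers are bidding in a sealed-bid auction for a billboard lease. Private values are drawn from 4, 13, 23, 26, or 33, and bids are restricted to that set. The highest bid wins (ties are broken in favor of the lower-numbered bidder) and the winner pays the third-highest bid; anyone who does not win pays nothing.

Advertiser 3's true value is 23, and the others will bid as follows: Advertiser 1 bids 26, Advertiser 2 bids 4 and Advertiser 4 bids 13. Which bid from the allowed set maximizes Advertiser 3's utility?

33

Bid 4: loses, pays 0, utility 0.
Bid 13: loses, pays 0, utility 0.
Bid 23: loses, pays 0, utility 0.
Bid 26: loses, pays 0, utility 0.
Bid 33: wins, pays 13, utility 23 - 13 = 10.
The best choice is 33 with utility 10.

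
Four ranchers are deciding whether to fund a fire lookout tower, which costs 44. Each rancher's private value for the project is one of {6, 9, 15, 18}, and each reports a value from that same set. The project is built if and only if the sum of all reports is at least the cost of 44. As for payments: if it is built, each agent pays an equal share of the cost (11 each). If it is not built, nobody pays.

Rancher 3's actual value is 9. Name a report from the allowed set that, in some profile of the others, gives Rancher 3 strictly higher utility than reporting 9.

6

Suppose Rancher 1 reports 6, Rancher 2 reports 15 and Rancher 4 reports 15.
Report 9: project built, pays 11, utility 9 - 11 = -2.
Report 6: project not built, utility 0.
So reporting 6 beats truth here (0 > -2).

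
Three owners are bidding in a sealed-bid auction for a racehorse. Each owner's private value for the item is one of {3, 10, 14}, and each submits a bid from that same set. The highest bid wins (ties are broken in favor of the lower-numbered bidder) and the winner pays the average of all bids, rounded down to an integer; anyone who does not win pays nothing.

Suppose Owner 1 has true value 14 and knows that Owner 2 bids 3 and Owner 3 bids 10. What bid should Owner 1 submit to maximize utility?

10

Bid 3: loses, pays 0, utility 0.
Bid 10: wins, pays 7, utility 14 - 7 = 7.
Bid 14: wins, pays 9, utility 14 - 9 = 5.
The best choice is 10 with utility 7.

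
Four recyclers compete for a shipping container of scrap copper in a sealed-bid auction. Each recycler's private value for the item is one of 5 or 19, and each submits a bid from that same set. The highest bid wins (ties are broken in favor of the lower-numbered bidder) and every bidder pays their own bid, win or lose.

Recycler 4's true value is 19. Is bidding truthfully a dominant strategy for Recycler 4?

Consider the case where Recycler 1 bids 5, Recycler 2 bids 5 and Recycler 3 bids 19.
Truthful bid 19: loses but pays 19, utility -19.
Bid 5 instead: loses but pays 5, utility -5.
Since -5 > -19, bidding 5 is strictly better here, so truthful bidding is not dominant.

No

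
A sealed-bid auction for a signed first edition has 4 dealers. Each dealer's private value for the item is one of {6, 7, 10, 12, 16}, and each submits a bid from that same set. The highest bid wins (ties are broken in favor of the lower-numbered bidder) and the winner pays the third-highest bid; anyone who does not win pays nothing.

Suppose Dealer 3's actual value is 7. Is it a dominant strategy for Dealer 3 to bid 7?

No

Consider the case where Dealer 1 bids 6, Dealer 2 bids 6 and Dealer 4 bids 10.
Truthful bid 7: loses, pays 0, utility 0.
Bid 10 instead: wins, pays 6, utility 7 - 6 = 1.
Since 1 > 0, bidding 10 is strictly better here, so truthful bidding is not dominant.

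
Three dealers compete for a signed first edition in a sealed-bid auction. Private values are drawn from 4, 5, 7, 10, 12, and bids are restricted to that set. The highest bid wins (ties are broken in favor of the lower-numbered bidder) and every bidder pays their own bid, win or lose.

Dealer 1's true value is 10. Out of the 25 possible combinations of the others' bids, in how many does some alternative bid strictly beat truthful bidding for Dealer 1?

Others bid (4, 4): truth gives 0; bid 4 gives 6 > 0. Violating.
Others bid (4, 5): truth gives 0; bid 5 gives 5 > 0. Violating.
Others bid (4, 7): truth gives 0; bid 7 gives 3 > 0. Violating.
Others bid (4, 12): truth gives -10; bid 12 gives -2 > -10. Violating.
Others bid (4, 10): truth gives 0; no alternative beats it.
Others bid (5, 10): truth gives 0; no alternative beats it.
(Checking all 25 profiles: 18 have a profitable deviation, 7 do not.)

18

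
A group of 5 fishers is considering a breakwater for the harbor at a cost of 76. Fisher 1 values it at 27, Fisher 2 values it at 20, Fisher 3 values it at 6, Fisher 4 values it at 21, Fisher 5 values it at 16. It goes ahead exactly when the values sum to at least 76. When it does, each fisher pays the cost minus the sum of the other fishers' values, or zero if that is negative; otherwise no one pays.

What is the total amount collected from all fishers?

Total value 90 ≥ cost 76, so it is built.
Fisher 1: others sum to 63; max(0, 76 - 63) = 13.
Fisher 2: others sum to 70; max(0, 76 - 70) = 6.
Fisher 3: others sum to 84; max(0, 76 - 84) = 0.
Fisher 4: others sum to 69; max(0, 76 - 69) = 7.
Fisher 5: others sum to 74; max(0, 76 - 74) = 2.
Total collected = 13 + 6 + 0 + 7 + 2 = 28.

28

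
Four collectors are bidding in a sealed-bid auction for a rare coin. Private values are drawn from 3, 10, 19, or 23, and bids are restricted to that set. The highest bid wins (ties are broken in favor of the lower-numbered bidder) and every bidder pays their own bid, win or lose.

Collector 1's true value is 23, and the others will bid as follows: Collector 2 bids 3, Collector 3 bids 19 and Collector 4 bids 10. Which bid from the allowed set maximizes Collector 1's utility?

19

Bid 3: loses but pays 3, utility -3.
Bid 10: loses but pays 10, utility -10.
Bid 19: wins, pays 19, utility 23 - 19 = 4.
Bid 23: wins, pays 23, utility 23 - 23 = 0.
The best choice is 19 with utility 4.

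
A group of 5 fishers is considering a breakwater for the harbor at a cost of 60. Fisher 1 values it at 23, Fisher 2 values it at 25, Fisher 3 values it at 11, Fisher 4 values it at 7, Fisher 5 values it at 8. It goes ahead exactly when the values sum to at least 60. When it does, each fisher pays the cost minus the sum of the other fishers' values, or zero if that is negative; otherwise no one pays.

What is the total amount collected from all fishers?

Total value 74 ≥ cost 60, so it is built.
Fisher 1: others sum to 51; max(0, 60 - 51) = 9.
Fisher 2: others sum to 49; max(0, 60 - 49) = 11.
Fisher 3: others sum to 63; max(0, 60 - 63) = 0.
Fisher 4: others sum to 67; max(0, 60 - 67) = 0.
Fisher 5: others sum to 66; max(0, 60 - 66) = 0.
Total collected = 9 + 11 + 0 + 0 + 0 = 20.

20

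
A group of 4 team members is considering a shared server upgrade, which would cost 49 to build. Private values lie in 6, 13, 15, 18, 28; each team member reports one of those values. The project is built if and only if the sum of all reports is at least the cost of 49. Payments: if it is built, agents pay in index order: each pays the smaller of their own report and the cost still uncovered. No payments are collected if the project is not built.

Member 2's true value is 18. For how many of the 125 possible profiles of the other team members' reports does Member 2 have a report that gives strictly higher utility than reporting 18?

112

Others report (6, 6, 28): truth gives 0; report 13 gives 5 > 0. Violating.
Others report (6, 13, 15): truth gives 0; report 15 gives 3 > 0. Violating.
Others report (6, 13, 18): truth gives 0; report 13 gives 5 > 0. Violating.
Others report (6, 13, 28): truth gives 0; report 6 gives 12 > 0. Violating.
Others report (6, 6, 6): truth gives 0; no alternative beats it.
Others report (6, 6, 13): truth gives 0; no alternative beats it.
(Checking all 125 profiles: 112 have a profitable deviation, 13 do not.)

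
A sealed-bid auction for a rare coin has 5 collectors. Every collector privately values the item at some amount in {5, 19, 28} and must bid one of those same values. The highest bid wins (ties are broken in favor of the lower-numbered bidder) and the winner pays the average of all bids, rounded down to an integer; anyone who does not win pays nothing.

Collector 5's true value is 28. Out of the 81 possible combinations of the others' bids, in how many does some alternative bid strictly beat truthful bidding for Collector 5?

1

Others bid (5, 5, 5, 5): truth gives 19; bid 19 gives 21 > 19. Violating.
Others bid (5, 5, 5, 19): truth gives 16; no alternative beats it.
Others bid (5, 5, 5, 28): truth gives 0; no alternative beats it.
(Checking all 81 profiles: 1 has a profitable deviation, 80 do not.)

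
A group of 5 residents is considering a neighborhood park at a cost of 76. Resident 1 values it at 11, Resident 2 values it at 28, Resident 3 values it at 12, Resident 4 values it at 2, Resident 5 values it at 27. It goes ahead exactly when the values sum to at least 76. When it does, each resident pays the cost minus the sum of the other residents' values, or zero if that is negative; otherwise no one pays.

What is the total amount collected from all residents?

62

Total value 80 ≥ cost 76, so it is built.
Resident 1: others sum to 69; max(0, 76 - 69) = 7.
Resident 2: others sum to 52; max(0, 76 - 52) = 24.
Resident 3: others sum to 68; max(0, 76 - 68) = 8.
Resident 4: others sum to 78; max(0, 76 - 78) = 0.
Resident 5: others sum to 53; max(0, 76 - 53) = 23.
Total collected = 7 + 24 + 8 + 0 + 23 = 62.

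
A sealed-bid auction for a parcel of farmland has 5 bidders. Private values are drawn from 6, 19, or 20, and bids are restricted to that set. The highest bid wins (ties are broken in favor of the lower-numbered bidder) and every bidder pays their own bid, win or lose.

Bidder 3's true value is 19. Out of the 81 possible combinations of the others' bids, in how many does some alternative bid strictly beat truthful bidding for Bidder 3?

Others bid (6, 6, 6, 20): truth gives -19; bid 20 gives -1 > -19. Violating.
Others bid (6, 6, 19, 20): truth gives -19; bid 20 gives -1 > -19. Violating.
Others bid (6, 6, 20, 6): truth gives -19; bid 20 gives -1 > -19. Violating.
Others bid (6, 6, 20, 19): truth gives -19; bid 20 gives -1 > -19. Violating.
Others bid (6, 6, 6, 6): truth gives 0; no alternative beats it.
Others bid (6, 6, 6, 19): truth gives 0; no alternative beats it.
(Checking all 81 profiles: 77 have a profitable deviation, 4 do not.)

77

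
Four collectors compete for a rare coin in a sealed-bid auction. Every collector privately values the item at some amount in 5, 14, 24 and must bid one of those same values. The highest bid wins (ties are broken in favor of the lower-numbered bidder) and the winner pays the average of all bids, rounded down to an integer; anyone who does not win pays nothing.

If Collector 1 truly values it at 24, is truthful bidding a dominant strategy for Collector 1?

No

Consider the case where Collector 2 bids 5, Collector 3 bids 5 and Collector 4 bids 5.
Truthful bid 24: wins, pays 9, utility 24 - 9 = 15.
Bid 5 instead: wins, pays 5, utility 24 - 5 = 19.
Since 19 > 15, bidding 5 is strictly better here, so truthful bidding is not dominant.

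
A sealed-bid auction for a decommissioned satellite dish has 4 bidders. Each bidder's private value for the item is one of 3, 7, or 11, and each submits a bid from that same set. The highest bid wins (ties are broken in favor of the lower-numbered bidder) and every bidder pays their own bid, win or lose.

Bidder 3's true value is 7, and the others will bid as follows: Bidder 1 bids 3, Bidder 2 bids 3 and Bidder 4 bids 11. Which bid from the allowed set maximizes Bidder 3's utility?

Bid 3: loses but pays 3, utility -3.
Bid 7: loses but pays 7, utility -7.
Bid 11: wins, pays 11, utility 7 - 11 = -4.
The best choice is 3 with utility -3.

3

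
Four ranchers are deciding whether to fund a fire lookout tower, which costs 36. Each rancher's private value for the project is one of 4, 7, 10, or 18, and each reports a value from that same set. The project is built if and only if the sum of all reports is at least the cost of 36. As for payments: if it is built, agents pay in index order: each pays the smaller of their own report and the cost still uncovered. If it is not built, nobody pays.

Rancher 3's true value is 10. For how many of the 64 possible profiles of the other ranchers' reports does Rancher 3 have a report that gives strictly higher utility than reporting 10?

31

Others report (4, 7, 18): truth gives 0; report 7 gives 3 > 0. Violating.
Others report (4, 10, 18): truth gives 0; report 4 gives 6 > 0. Violating.
Others report (4, 18, 7): truth gives 0; report 7 gives 3 > 0. Violating.
Others report (4, 18, 10): truth gives 0; report 4 gives 6 > 0. Violating.
Others report (4, 4, 4): truth gives 0; no alternative beats it.
Others report (4, 4, 7): truth gives 0; no alternative beats it.
(Checking all 64 profiles: 31 have a profitable deviation, 33 do not.)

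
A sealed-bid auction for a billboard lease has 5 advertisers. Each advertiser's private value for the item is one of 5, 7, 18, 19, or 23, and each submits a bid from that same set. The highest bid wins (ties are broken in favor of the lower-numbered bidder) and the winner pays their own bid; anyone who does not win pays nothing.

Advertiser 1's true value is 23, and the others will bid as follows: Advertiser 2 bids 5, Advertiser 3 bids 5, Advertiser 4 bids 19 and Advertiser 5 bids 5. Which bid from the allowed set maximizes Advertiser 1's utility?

Bid 5: loses, pays 0, utility 0.
Bid 7: loses, pays 0, utility 0.
Bid 18: loses, pays 0, utility 0.
Bid 19: wins, pays 19, utility 23 - 19 = 4.
Bid 23: wins, pays 23, utility 23 - 23 = 0.
The best choice is 19 with utility 4.

19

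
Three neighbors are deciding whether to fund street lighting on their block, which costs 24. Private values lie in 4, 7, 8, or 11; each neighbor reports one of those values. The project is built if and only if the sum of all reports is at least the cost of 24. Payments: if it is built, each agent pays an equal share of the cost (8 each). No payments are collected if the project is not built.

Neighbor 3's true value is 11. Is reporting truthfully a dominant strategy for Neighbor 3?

Yes

Check each profile of the others' reports and compare truth against every alternative report.
Others report (4, 11): truth gives 3, best alternative gives 0.
Others report (7, 7): truth gives 3, best alternative gives 0.
Others report (7, 8): truth gives 3, best alternative gives 0.
Others report (8, 7): truth gives 3, best alternative gives 0.
Others report (11, 4): truth gives 3, best alternative gives 0.
Others report (7, 11): truth gives 3, best alternative gives 3.
(Remaining 10 profiles checked similarly; truth is weakly best in each.)
In every case the truthful report is at least as good as any alternative, so it is a dominant strategy.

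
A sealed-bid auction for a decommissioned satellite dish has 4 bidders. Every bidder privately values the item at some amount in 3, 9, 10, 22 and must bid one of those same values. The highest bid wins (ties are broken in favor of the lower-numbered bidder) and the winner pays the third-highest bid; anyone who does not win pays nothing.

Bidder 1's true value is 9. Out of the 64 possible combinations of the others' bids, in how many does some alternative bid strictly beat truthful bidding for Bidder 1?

6

Others bid (3, 3, 10): truth gives 0; bid 10 gives 6 > 0. Violating.
Others bid (3, 3, 22): truth gives 0; bid 22 gives 6 > 0. Violating.
Others bid (3, 10, 3): truth gives 0; bid 10 gives 6 > 0. Violating.
Others bid (3, 22, 3): truth gives 0; bid 22 gives 6 > 0. Violating.
Others bid (3, 3, 3): truth gives 6; no alternative beats it.
Others bid (3, 3, 9): truth gives 6; no alternative beats it.
(Checking all 64 profiles: 6 have a profitable deviation, 58 do not.)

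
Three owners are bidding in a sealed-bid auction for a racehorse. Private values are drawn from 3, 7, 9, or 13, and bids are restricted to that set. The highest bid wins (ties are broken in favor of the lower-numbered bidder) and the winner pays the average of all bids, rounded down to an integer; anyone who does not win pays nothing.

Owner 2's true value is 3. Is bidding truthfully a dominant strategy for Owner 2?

Check each profile of the others' bids and compare truth against every alternative bid.
Others bid (3, 7): truth gives 0, best alternative gives -2.
Others bid (3, 3): truth gives 0, best alternative gives -1.
Others bid (3, 9): truth gives 0, best alternative gives 0.
Others bid (3, 13): truth gives 0, best alternative gives 0.
Others bid (7, 3): truth gives 0, best alternative gives 0.
Others bid (7, 7): truth gives 0, best alternative gives 0.
(Remaining 10 profiles checked similarly; truth is weakly best in each.)
In every case the truthful bid is at least as good as any alternative, so it is a dominant strategy.

Yes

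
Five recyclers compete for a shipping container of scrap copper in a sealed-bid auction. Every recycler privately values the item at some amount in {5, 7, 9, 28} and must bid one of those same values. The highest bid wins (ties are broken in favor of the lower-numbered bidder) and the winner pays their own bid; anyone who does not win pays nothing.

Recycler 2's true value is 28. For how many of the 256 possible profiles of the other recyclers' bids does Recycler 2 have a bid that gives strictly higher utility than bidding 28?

54

Others bid (5, 5, 5, 5): truth gives 0; bid 7 gives 21 > 0. Violating.
Others bid (5, 5, 5, 7): truth gives 0; bid 7 gives 21 > 0. Violating.
Others bid (5, 5, 5, 9): truth gives 0; bid 9 gives 19 > 0. Violating.
Others bid (5, 5, 7, 5): truth gives 0; bid 7 gives 21 > 0. Violating.
Others bid (5, 5, 5, 28): truth gives 0; no alternative beats it.
Others bid (5, 5, 7, 28): truth gives 0; no alternative beats it.
(Checking all 256 profiles: 54 have a profitable deviation, 202 do not.)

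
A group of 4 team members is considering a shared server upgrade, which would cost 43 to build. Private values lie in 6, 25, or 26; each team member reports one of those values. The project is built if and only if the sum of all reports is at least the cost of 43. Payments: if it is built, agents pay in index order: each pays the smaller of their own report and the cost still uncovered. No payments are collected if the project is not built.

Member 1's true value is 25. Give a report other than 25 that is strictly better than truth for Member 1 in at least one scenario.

Suppose Member 2 reports 6, Member 3 reports 6 and Member 4 reports 25.
Report 25: project built, pays 25, utility 25 - 25 = 0.
Report 6: project built, pays 6, utility 25 - 6 = 19.
So reporting 6 beats truth here (19 > 0).

6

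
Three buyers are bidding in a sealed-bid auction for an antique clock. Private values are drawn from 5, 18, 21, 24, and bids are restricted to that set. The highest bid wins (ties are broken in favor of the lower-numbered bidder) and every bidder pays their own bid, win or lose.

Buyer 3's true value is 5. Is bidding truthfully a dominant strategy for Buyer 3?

Check each profile of the others' bids and compare truth against every alternative bid.
Others bid (5, 21): truth gives -5, best alternative gives -18.
Others bid (5, 24): truth gives -5, best alternative gives -18.
Others bid (18, 21): truth gives -5, best alternative gives -18.
Others bid (18, 24): truth gives -5, best alternative gives -18.
Others bid (21, 5): truth gives -5, best alternative gives -18.
Others bid (21, 18): truth gives -5, best alternative gives -18.
(Remaining 10 profiles checked similarly; truth is weakly best in each.)
In every case the truthful bid is at least as good as any alternative, so it is a dominant strategy.

Yes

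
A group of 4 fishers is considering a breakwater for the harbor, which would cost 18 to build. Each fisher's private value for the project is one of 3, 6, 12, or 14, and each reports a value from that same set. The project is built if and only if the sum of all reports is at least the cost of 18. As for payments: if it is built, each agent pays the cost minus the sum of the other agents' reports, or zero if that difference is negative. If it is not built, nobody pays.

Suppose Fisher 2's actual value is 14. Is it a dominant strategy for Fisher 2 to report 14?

Yes

Check each profile of the others' reports and compare truth against every alternative report.
Others report (3, 3, 12): truth gives 14, best alternative gives 14.
Others report (3, 3, 14): truth gives 14, best alternative gives 14.
Others report (3, 6, 12): truth gives 14, best alternative gives 14.
Others report (3, 6, 14): truth gives 14, best alternative gives 14.
Others report (3, 12, 3): truth gives 14, best alternative gives 14.
Others report (3, 12, 6): truth gives 14, best alternative gives 14.
(Remaining 58 profiles checked similarly; truth is weakly best in each.)
In every case the truthful report is at least as good as any alternative, so it is a dominant strategy.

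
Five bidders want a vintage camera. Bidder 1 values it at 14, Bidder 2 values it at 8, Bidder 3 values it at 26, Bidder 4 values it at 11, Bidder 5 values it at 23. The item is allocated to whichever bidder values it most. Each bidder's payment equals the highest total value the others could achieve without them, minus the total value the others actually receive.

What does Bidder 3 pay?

Bidder 3 has the highest value and receives the item.
Without Bidder 3, the item would go to the next-highest value, 23, so the others could achieve 23.
With Bidder 3 present and winning, the others receive nothing, so their total is 0.
Payment = 23 - 0 = 23.

23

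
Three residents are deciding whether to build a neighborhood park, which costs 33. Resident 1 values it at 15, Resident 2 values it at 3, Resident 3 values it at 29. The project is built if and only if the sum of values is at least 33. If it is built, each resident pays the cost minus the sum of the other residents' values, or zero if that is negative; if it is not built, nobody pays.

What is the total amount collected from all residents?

Total value 47 ≥ cost 33, so it is built.
Resident 1: others sum to 32; max(0, 33 - 32) = 1.
Resident 2: others sum to 44; max(0, 33 - 44) = 0.
Resident 3: others sum to 18; max(0, 33 - 18) = 15.
Total collected = 1 + 0 + 15 = 16.

16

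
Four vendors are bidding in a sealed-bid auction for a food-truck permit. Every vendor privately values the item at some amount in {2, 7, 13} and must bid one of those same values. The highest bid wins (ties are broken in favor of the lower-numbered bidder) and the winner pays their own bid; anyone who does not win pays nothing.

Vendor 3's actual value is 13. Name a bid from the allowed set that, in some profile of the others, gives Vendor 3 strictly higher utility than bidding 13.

7

Suppose Vendor 1 bids 2, Vendor 2 bids 2 and Vendor 4 bids 2.
Bid 13: wins, pays 13, utility 13 - 13 = 0.
Bid 7: wins, pays 7, utility 13 - 7 = 6.
So bidding 7 beats truth here (6 > 0).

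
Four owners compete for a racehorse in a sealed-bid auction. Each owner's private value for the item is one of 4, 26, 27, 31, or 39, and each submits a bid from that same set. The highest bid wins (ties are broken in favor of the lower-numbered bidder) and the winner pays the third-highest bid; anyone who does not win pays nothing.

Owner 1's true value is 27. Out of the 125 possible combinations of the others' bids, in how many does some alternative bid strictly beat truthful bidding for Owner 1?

Others bid (4, 4, 31): truth gives 0; bid 31 gives 23 > 0. Violating.
Others bid (4, 4, 39): truth gives 0; bid 39 gives 23 > 0. Violating.
Others bid (4, 26, 31): truth gives 0; bid 31 gives 1 > 0. Violating.
Others bid (4, 26, 39): truth gives 0; bid 39 gives 1 > 0. Violating.
Others bid (4, 4, 4): truth gives 23; no alternative beats it.
Others bid (4, 4, 26): truth gives 23; no alternative beats it.
(Checking all 125 profiles: 24 have a profitable deviation, 101 do not.)

24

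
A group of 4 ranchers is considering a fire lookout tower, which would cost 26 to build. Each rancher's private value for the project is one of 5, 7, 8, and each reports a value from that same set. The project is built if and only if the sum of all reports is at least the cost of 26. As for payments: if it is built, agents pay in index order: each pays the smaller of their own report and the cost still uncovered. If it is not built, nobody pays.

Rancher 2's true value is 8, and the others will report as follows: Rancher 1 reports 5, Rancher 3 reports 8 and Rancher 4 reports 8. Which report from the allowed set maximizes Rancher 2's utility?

Report 5: project built, pays 5, utility 8 - 5 = 3.
Report 7: project built, pays 7, utility 8 - 7 = 1.
Report 8: project built, pays 8, utility 8 - 8 = 0.
The best choice is 5 with utility 3.

5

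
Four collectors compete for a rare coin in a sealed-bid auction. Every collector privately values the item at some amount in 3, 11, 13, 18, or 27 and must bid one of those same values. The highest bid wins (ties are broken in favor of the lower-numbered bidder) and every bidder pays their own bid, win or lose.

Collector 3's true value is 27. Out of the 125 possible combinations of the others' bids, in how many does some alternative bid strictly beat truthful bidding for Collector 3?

Others bid (3, 3, 3): truth gives 0; bid 11 gives 16 > 0. Violating.
Others bid (3, 3, 11): truth gives 0; bid 11 gives 16 > 0. Violating.
Others bid (3, 3, 13): truth gives 0; bid 13 gives 14 > 0. Violating.
Others bid (3, 3, 18): truth gives 0; bid 18 gives 9 > 0. Violating.
Others bid (3, 3, 27): truth gives 0; no alternative beats it.
Others bid (3, 11, 27): truth gives 0; no alternative beats it.
(Checking all 125 profiles: 81 have a profitable deviation, 44 do not.)

81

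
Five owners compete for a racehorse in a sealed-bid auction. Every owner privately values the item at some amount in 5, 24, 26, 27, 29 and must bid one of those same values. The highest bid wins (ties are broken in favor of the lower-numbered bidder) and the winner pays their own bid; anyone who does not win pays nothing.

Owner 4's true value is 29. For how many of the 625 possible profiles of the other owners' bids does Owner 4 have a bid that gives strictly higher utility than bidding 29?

Others bid (5, 5, 5, 5): truth gives 0; bid 24 gives 5 > 0. Violating.
Others bid (5, 5, 5, 24): truth gives 0; bid 24 gives 5 > 0. Violating.
Others bid (5, 5, 5, 26): truth gives 0; bid 26 gives 3 > 0. Violating.
Others bid (5, 5, 5, 27): truth gives 0; bid 27 gives 2 > 0. Violating.
Others bid (5, 5, 5, 29): truth gives 0; no alternative beats it.
Others bid (5, 5, 24, 29): truth gives 0; no alternative beats it.
(Checking all 625 profiles: 108 have a profitable deviation, 517 do not.)

108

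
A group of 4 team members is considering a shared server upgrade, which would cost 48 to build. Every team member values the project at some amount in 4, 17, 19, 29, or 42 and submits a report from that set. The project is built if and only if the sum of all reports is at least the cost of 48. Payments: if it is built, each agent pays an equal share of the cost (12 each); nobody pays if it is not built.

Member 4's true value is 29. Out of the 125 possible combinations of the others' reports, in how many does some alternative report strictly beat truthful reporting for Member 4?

1

Others report (4, 4, 4): truth gives 0; report 42 gives 17 > 0. Violating.
Others report (4, 4, 17): truth gives 17; no alternative beats it.
Others report (4, 4, 19): truth gives 17; no alternative beats it.
(Checking all 125 profiles: 1 has a profitable deviation, 124 do not.)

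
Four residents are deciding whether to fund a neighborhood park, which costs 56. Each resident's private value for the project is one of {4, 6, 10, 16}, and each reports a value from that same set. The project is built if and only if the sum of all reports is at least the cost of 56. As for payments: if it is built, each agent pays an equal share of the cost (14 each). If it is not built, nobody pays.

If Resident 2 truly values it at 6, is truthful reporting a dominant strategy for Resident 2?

Check each profile of the others' reports and compare truth against every alternative report.
Others report (4, 4, 4): truth gives 0, best alternative gives 0.
Others report (4, 4, 6): truth gives 0, best alternative gives 0.
Others report (4, 4, 10): truth gives 0, best alternative gives 0.
Others report (4, 4, 16): truth gives 0, best alternative gives 0.
Others report (4, 6, 4): truth gives 0, best alternative gives 0.
Others report (4, 6, 6): truth gives 0, best alternative gives 0.
(Remaining 58 profiles checked similarly; truth is weakly best in each.)
In every case the truthful report is at least as good as any alternative, so it is a dominant strategy.

Yes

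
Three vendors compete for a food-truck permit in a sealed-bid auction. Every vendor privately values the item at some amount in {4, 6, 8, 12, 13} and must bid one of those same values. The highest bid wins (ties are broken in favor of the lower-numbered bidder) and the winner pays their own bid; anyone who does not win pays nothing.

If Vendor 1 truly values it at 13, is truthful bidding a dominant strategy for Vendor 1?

Consider the case where Vendor 2 bids 4 and Vendor 3 bids 4.
Truthful bid 13: wins, pays 13, utility 13 - 13 = 0.
Bid 4 instead: wins, pays 4, utility 13 - 4 = 9.
Since 9 > 0, bidding 4 is strictly better here, so truthful bidding is not dominant.

No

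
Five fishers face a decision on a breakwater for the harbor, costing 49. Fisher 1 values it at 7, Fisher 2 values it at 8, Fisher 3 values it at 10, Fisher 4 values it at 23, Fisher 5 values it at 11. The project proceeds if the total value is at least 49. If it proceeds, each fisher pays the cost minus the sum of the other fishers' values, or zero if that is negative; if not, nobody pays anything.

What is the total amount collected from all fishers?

Total value 59 ≥ cost 49, so it is built.
Fisher 1: others sum to 52; max(0, 49 - 52) = 0.
Fisher 2: others sum to 51; max(0, 49 - 51) = 0.
Fisher 3: others sum to 49; max(0, 49 - 49) = 0.
Fisher 4: others sum to 36; max(0, 49 - 36) = 13.
Fisher 5: others sum to 48; max(0, 49 - 48) = 1.
Total collected = 0 + 0 + 0 + 13 + 1 = 14.

14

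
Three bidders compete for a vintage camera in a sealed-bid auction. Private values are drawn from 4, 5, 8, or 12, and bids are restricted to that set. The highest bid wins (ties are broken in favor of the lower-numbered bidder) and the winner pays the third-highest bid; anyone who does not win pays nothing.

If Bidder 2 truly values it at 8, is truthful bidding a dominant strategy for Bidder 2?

Consider the case where Bidder 1 bids 4 and Bidder 3 bids 12.
Truthful bid 8: loses, pays 0, utility 0.
Bid 12 instead: wins, pays 4, utility 8 - 4 = 4.
Since 4 > 0, bidding 12 is strictly better here, so truthful bidding is not dominant.

No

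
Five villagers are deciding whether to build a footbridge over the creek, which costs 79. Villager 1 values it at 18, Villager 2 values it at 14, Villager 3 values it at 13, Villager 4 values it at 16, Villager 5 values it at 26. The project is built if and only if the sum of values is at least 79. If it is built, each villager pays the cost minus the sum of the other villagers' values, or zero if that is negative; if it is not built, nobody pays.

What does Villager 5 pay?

Total value 87 ≥ cost 79, so the project is built.
The other villagers' values sum to 61.
Cost minus that sum is 79 - 61 = 18.

18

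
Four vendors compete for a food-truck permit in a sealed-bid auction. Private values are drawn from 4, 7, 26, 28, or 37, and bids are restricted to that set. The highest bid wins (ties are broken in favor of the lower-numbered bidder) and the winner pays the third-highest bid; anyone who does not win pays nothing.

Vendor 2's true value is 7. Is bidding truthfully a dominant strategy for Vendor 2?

No

Consider the case where Vendor 1 bids 4, Vendor 3 bids 4 and Vendor 4 bids 26.
Truthful bid 7: loses, pays 0, utility 0.
Bid 26 instead: wins, pays 4, utility 7 - 4 = 3.
Since 3 > 0, bidding 26 is strictly better here, so truthful bidding is not dominant.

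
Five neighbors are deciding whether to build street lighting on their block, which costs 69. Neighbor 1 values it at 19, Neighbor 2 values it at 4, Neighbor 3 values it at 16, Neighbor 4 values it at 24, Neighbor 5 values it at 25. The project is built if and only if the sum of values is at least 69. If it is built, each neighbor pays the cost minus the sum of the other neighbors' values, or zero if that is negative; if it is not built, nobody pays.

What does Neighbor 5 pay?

6

Total value 88 ≥ cost 69, so the project is built.
The other neighbors' values sum to 63.
Cost minus that sum is 69 - 63 = 6.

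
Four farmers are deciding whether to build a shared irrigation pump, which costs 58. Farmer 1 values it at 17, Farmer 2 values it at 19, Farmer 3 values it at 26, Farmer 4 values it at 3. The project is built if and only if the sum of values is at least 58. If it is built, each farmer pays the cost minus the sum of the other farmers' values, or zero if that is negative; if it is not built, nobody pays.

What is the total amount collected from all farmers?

41

Total value 65 ≥ cost 58, so it is built.
Farmer 1: others sum to 48; max(0, 58 - 48) = 10.
Farmer 2: others sum to 46; max(0, 58 - 46) = 12.
Farmer 3: others sum to 39; max(0, 58 - 39) = 19.
Farmer 4: others sum to 62; max(0, 58 - 62) = 0.
Total collected = 10 + 12 + 19 + 0 = 41.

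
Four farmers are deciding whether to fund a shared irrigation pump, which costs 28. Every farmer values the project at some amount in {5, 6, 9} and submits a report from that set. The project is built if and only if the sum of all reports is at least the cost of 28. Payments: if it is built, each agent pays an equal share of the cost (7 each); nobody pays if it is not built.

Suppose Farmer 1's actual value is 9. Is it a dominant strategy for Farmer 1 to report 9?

Check each profile of the others' reports and compare truth against every alternative report.
Others report (5, 5, 9): truth gives 2, best alternative gives 0.
Others report (5, 6, 9): truth gives 2, best alternative gives 0.
Others report (5, 9, 5): truth gives 2, best alternative gives 0.
Others report (5, 9, 6): truth gives 2, best alternative gives 0.
Others report (6, 5, 9): truth gives 2, best alternative gives 0.
Others report (6, 6, 9): truth gives 2, best alternative gives 0.
(Remaining 21 profiles checked similarly; truth is weakly best in each.)
In every case the truthful report is at least as good as any alternative, so it is a dominant strategy.

Yes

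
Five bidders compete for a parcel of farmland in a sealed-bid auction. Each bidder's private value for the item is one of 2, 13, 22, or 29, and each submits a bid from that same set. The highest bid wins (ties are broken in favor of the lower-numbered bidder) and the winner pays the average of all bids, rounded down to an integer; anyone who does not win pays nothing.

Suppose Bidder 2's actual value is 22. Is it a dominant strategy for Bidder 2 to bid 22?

Consider the case where Bidder 1 bids 2, Bidder 3 bids 2, Bidder 4 bids 2 and Bidder 5 bids 2.
Truthful bid 22: wins, pays 6, utility 22 - 6 = 16.
Bid 13 instead: wins, pays 4, utility 22 - 4 = 18.
Since 18 > 16, bidding 13 is strictly better here, so truthful bidding is not dominant.

No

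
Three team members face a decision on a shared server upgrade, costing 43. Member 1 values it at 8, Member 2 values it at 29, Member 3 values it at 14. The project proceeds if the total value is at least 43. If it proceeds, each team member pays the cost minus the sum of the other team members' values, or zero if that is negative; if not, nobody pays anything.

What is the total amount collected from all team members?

Total value 51 ≥ cost 43, so it is built.
Member 1: others sum to 43; max(0, 43 - 43) = 0.
Member 2: others sum to 22; max(0, 43 - 22) = 21.
Member 3: others sum to 37; max(0, 43 - 37) = 6.
Total collected = 0 + 21 + 6 = 27.

27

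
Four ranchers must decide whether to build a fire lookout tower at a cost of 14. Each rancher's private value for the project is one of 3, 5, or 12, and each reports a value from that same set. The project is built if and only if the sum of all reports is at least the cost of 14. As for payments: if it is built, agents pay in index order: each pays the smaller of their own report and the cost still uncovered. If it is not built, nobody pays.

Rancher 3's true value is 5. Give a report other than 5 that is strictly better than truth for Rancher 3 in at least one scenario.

Suppose Rancher 1 reports 3, Rancher 2 reports 3 and Rancher 4 reports 5.
Report 5: project built, pays 5, utility 5 - 5 = 0.
Report 3: project built, pays 3, utility 5 - 3 = 2.
So reporting 3 beats truth here (2 > 0).

3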